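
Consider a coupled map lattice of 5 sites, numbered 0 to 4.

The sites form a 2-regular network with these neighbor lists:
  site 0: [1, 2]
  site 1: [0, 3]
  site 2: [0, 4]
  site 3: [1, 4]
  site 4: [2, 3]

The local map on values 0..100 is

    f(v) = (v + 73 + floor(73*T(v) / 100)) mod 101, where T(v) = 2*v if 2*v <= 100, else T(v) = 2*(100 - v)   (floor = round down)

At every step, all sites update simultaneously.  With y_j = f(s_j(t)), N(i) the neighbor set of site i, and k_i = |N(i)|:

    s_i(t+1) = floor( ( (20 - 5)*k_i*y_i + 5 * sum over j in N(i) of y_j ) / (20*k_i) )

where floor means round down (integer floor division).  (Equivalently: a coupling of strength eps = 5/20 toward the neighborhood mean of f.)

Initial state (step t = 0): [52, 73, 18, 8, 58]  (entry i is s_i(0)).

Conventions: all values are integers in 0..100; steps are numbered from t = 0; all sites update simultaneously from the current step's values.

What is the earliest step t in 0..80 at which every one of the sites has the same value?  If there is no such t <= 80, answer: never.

Simulating step by step:
t=0: [52, 73, 18, 8, 58]  (not all equal)
t=1: [83, 86, 35, 90, 81]  (not all equal)
t=2: [76, 77, 63, 76, 76]  (not all equal)
t=3: [83, 82, 87, 82, 83]  (not all equal)
t=4: [78, 79, 77, 79, 78]  (not all equal)
t=5: [81, 81, 82, 81, 81]  (not all equal)
t=6: [80, 80, 80, 80, 80]  (all equal)

Answer: 6
Key observation: Synchronization is absorbing here: once all sites are equal they stay equal, and step 6 is the first all-equal step.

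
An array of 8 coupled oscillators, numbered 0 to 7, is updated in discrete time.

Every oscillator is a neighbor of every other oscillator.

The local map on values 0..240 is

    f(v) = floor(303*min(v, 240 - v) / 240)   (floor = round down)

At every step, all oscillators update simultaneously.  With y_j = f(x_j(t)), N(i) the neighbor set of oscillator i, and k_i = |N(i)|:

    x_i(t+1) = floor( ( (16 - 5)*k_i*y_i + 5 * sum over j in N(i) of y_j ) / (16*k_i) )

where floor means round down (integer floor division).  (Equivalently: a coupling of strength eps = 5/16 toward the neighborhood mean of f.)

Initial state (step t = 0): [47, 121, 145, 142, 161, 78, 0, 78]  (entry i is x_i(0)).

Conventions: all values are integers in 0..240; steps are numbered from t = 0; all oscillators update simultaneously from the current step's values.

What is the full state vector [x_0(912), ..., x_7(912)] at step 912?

Answer: [117, 117, 117, 117, 117, 117, 117, 117]
Key observation: The state at step 17, [147, 147, 147, 147, 147, 147, 147, 147], reappears at step 19: the system is in a cycle of period 2 from step 17 on.  Therefore the state at step 912 equals the state at step 17 + ((912 - 17) mod 2) = 18, which is [117, 117, 117, 117, 117, 117, 117, 117].

Derivation:
t=0: [47, 121, 145, 142, 161, 78, 0, 78]
t=1: [71, 129, 109, 112, 96, 96, 33, 96]
t=2: [97, 130, 128, 131, 118, 118, 67, 118]
t=3: [126, 136, 138, 135, 142, 142, 101, 142]
t=4: [137, 130, 128, 130, 125, 125, 127, 125]
t=5: [133, 138, 140, 138, 143, 143, 141, 143]
t=6: [131, 127, 125, 127, 123, 123, 124, 123]
t=7: [139, 142, 144, 142, 145, 145, 145, 145]
t=8: [124, 122, 121, 122, 119, 119, 119, 119]
t=9: [147, 148, 149, 148, 149, 149, 149, 149]
t=10: [116, 115, 114, 115, 114, 114, 114, 114]
t=11: [145, 144, 143, 144, 143, 143, 143, 143]
t=12: [119, 121, 121, 121, 121, 121, 121, 121]
t=13: [150, 150, 150, 150, 150, 150, 150, 150]
t=14: [113, 113, 113, 113, 113, 113, 113, 113]
t=15: [142, 142, 142, 142, 142, 142, 142, 142]
t=16: [123, 123, 123, 123, 123, 123, 123, 123]
t=17: [147, 147, 147, 147, 147, 147, 147, 147]
t=18: [117, 117, 117, 117, 117, 117, 117, 117]
t=19: [147, 147, 147, 147, 147, 147, 147, 147]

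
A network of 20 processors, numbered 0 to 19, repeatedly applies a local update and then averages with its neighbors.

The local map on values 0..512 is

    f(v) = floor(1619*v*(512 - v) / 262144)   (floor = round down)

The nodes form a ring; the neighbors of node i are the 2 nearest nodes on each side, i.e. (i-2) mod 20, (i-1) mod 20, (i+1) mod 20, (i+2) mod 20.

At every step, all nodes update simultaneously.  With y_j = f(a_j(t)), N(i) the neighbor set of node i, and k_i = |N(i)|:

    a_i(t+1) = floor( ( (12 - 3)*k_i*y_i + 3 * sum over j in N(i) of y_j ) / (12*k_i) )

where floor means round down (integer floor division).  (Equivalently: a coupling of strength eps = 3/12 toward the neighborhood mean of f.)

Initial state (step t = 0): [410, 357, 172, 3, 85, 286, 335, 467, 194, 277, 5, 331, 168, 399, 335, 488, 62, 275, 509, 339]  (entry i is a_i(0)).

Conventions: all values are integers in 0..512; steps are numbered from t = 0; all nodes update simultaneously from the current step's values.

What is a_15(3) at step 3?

Answer: a_15(3) = 365

Derivation:
t=0: [410, 357, 172, 3, 85, 286, 335, 467, 194, 277, 5, 331, 168, 399, 335, 488, 62, 275, 509, 339]
t=1: [260, 317, 322, 89, 238, 344, 345, 193, 342, 357, 105, 343, 331, 281, 329, 130, 182, 339, 81, 334]
t=2: [386, 372, 371, 268, 384, 352, 359, 373, 352, 340, 286, 354, 364, 387, 368, 323, 355, 350, 255, 360]
t=3: [311, 325, 325, 383, 315, 345, 336, 327, 348, 358, 385, 345, 334, 309, 329, 365, 349, 353, 386, 338]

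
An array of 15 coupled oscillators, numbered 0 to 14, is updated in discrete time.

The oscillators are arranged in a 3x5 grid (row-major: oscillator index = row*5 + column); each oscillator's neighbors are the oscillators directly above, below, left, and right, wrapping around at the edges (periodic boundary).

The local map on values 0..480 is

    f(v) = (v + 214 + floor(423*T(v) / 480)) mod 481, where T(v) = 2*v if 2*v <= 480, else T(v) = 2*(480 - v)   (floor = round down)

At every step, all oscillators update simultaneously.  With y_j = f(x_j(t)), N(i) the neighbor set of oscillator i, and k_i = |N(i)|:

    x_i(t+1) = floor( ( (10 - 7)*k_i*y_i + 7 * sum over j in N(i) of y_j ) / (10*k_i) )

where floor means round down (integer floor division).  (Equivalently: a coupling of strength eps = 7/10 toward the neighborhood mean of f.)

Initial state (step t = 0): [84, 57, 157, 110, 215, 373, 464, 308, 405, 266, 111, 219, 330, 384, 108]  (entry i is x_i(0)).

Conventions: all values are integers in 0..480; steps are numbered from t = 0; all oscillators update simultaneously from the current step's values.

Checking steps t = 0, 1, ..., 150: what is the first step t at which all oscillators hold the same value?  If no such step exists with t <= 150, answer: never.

Simulating step by step:
t=0: [84, 57, 157, 110, 215, 373, 464, 308, 405, 266, 111, 219, 330, 384, 108]  (not all equal)
t=1: [314, 316, 238, 194, 253, 278, 303, 276, 263, 273, 205, 269, 296, 202, 189]  (not all equal)
t=2: [344, 354, 349, 333, 331, 347, 357, 367, 340, 353, 323, 345, 354, 306, 312]  (not all equal)
t=3: [318, 311, 310, 325, 323, 315, 308, 307, 319, 320, 324, 314, 315, 329, 331]  (not all equal)
t=4: [335, 340, 339, 333, 332, 336, 341, 341, 334, 333, 333, 338, 338, 331, 329]  (not all equal)
t=5: [322, 320, 320, 324, 325, 322, 319, 319, 323, 324, 323, 320, 321, 324, 326]  (not all equal)
t=6: [332, 334, 334, 331, 331, 332, 334, 334, 332, 331, 332, 334, 334, 331, 330]  (not all equal)
t=7: [325, 324, 324, 325, 326, 325, 324, 324, 325, 325, 325, 324, 324, 325, 326]  (not all equal)
t=8: [330, 331, 331, 330, 330, 331, 331, 331, 331, 330, 330, 331, 331, 330, 330]  (not all equal)
t=9: [326, 326, 326, 326, 327, 326, 326, 326, 326, 326, 326, 326, 326, 326, 327]  (not all equal)
t=10: [329, 330, 330, 329, 329, 330, 330, 330, 330, 329, 329, 330, 330, 329, 329]  (not all equal)
t=11: [327, 327, 327, 327, 328, 327, 327, 327, 327, 327, 327, 327, 327, 327, 328]  (not all equal)
t=12: [328, 329, 329, 328, 328, 329, 329, 329, 329, 328, 328, 329, 329, 328, 328]  (not all equal)
t=13: [328, 328, 328, 328, 328, 328, 328, 328, 328, 328, 328, 328, 328, 328, 328]  (all equal)

Answer: 13
Key observation: Synchronization is absorbing here: once all oscillators are equal they stay equal, and step 13 is the first all-equal step.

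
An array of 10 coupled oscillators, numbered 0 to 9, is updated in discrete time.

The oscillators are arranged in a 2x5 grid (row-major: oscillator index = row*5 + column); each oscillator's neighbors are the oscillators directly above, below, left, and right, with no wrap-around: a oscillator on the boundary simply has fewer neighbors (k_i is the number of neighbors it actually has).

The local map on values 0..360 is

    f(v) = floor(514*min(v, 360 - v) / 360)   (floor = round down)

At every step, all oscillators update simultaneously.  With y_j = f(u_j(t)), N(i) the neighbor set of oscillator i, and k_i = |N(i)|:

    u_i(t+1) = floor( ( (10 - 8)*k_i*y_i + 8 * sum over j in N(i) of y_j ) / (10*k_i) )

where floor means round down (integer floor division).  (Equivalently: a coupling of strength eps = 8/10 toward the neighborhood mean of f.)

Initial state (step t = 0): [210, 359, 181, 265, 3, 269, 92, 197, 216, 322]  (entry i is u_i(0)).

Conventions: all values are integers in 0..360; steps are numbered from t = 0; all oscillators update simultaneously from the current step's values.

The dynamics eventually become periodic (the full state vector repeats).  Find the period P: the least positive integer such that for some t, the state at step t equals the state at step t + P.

Simulating step by step:
t=0: [210, 359, 181, 265, 3, 269, 92, 197, 216, 322]
t=1: [94, 160, 149, 150, 76, 163, 122, 204, 153, 94]
t=2: [210, 184, 219, 186, 160, 169, 216, 205, 195, 157]
t=3: [239, 215, 232, 226, 234, 215, 231, 215, 231, 230]
t=4: [200, 184, 197, 183, 186, 183, 202, 188, 192, 182]
t=5: [246, 232, 245, 242, 252, 231, 244, 234, 248, 245]
t=6: [178, 167, 173, 160, 163, 167, 178, 165, 168, 158]
t=7: [241, 248, 236, 237, 227, 250, 240, 244, 231, 233]
t=8: [160, 169, 168, 181, 180, 167, 162, 174, 175, 185]
t=9: [237, 234, 246, 249, 253, 231, 240, 241, 250, 252]
t=10: [180, 171, 167, 157, 155, 175, 176, 164, 159, 154]
t=11: [248, 247, 234, 227, 221, 253, 244, 237, 225, 223]
t=12: [157, 166, 175, 189, 193, 160, 163, 177, 187, 195]
t=13: [230, 235, 245, 244, 239, 228, 237, 244, 244, 241]
t=14: [183, 175, 168, 166, 168, 181, 176, 167, 166, 168]
t=15: [252, 247, 240, 238, 238, 252, 248, 241, 237, 238]
t=16: [156, 161, 168, 173, 174, 156, 160, 168, 172, 174]
t=17: [224, 229, 238, 244, 247, 224, 229, 237, 244, 246]
t=18: [191, 185, 175, 166, 163, 191, 185, 175, 166, 162]
t=19: [244, 246, 245, 238, 233, 244, 246, 245, 238, 233]
t=20: [163, 163, 166, 173, 178, 163, 163, 166, 173, 178]
t=21: [232, 233, 238, 246, 251, 232, 233, 238, 246, 251]
t=22: [181, 179, 172, 163, 157, 181, 179, 172, 163, 157]
t=23: [255, 252, 244, 233, 227, 255, 252, 244, 233, 227]
t=24: [151, 155, 166, 178, 185, 151, 155, 166, 178, 185]
t=25: [217, 223, 237, 248, 251, 217, 223, 237, 248, 251]
t=26: [200, 192, 176, 162, 156, 200, 192, 176, 162, 156]
t=27: [232, 239, 242, 233, 225, 232, 239, 242, 233, 225]
t=28: [178, 173, 172, 180, 187, 178, 173, 172, 180, 187]
t=29: [251, 248, 248, 251, 251, 251, 248, 248, 251, 251]
t=30: [156, 157, 157, 156, 155, 156, 157, 157, 156, 155]
t=31: [222, 223, 223, 222, 221, 222, 223, 223, 222, 221]
t=32: [196, 195, 195, 196, 197, 196, 195, 195, 196, 197]
t=33: [234, 234, 234, 233, 232, 234, 234, 234, 233, 232]
t=34: [179, 179, 179, 180, 181, 179, 179, 179, 180, 181]
t=35: [255, 255, 255, 255, 255, 255, 255, 255, 255, 255]
t=36: [149, 149, 149, 149, 149, 149, 149, 149, 149, 149]
t=37: [212, 212, 212, 212, 212, 212, 212, 212, 212, 212]
t=38: [211, 211, 211, 211, 211, 211, 211, 211, 211, 211]
t=39: [212, 212, 212, 212, 212, 212, 212, 212, 212, 212]

Answer: 2
Key observation: The state at step 37, [212, 212, 212, 212, 212, 212, 212, 212, 212, 212], reappears at step 39 — and no state repeats earlier — so the cycle the system enters has period 2.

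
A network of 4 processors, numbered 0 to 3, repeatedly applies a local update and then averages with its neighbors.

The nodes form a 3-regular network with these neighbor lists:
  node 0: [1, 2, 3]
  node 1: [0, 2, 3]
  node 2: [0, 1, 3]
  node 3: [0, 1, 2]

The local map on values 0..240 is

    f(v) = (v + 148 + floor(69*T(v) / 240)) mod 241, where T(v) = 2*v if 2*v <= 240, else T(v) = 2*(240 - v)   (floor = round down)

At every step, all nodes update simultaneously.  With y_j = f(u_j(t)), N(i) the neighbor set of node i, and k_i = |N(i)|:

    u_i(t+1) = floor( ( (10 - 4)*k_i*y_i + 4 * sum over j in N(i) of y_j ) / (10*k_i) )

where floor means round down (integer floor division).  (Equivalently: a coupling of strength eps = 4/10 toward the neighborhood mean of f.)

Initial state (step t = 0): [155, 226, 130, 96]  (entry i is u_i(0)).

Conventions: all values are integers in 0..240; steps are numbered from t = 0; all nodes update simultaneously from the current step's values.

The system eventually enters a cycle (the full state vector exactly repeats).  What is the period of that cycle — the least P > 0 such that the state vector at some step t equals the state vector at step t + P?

Answer: 9
Key observation: The state at step 19, [107, 107, 107, 107], reappears at step 28 — and no state repeats earlier — so the cycle the system enters has period 9.

Derivation:
t=0: [155, 226, 130, 96]
t=1: [105, 120, 101, 81]
t=2: [69, 80, 66, 51]
t=3: [45, 53, 42, 144]
t=4: [204, 210, 202, 152]
t=5: [128, 129, 127, 118]
t=6: [97, 97, 97, 94]
t=7: [58, 58, 58, 56]
t=8: [238, 238, 238, 237]
t=9: [145, 145, 145, 145]
t=10: [106, 106, 106, 106]
t=11: [73, 73, 73, 73]
t=12: [21, 21, 21, 21]
t=13: [181, 181, 181, 181]
t=14: [121, 121, 121, 121]
t=15: [96, 96, 96, 96]
t=16: [58, 58, 58, 58]
t=17: [239, 239, 239, 239]
t=18: [146, 146, 146, 146]
t=19: [107, 107, 107, 107]
t=20: [75, 75, 75, 75]
t=21: [25, 25, 25, 25]
t=22: [187, 187, 187, 187]
t=23: [124, 124, 124, 124]
t=24: [97, 97, 97, 97]
t=25: [59, 59, 59, 59]
t=26: [240, 240, 240, 240]
t=27: [147, 147, 147, 147]
t=28: [107, 107, 107, 107]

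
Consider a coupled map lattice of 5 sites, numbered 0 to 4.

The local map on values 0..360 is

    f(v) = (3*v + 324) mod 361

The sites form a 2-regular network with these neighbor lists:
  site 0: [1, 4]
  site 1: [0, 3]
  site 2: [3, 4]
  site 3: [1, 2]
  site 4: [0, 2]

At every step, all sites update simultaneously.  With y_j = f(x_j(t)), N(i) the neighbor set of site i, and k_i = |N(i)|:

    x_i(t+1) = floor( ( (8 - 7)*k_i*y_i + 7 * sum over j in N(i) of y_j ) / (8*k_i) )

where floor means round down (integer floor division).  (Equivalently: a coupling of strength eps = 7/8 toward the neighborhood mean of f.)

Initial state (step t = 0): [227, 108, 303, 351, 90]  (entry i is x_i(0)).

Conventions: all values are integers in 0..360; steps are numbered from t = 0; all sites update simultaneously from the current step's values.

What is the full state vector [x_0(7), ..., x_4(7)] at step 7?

Simulating step by step:
t=0: [227, 108, 303, 351, 90]
t=1: [262, 288, 249, 227, 218]
t=2: [161, 148, 279, 234, 196]
t=3: [113, 175, 225, 92, 95]
t=4: [201, 252, 247, 206, 284]
t=5: [222, 230, 179, 334, 251]
t=6: [316, 260, 279, 218, 222]
t=7: [150, 197, 239, 75, 150]

Answer: [150, 197, 239, 75, 150]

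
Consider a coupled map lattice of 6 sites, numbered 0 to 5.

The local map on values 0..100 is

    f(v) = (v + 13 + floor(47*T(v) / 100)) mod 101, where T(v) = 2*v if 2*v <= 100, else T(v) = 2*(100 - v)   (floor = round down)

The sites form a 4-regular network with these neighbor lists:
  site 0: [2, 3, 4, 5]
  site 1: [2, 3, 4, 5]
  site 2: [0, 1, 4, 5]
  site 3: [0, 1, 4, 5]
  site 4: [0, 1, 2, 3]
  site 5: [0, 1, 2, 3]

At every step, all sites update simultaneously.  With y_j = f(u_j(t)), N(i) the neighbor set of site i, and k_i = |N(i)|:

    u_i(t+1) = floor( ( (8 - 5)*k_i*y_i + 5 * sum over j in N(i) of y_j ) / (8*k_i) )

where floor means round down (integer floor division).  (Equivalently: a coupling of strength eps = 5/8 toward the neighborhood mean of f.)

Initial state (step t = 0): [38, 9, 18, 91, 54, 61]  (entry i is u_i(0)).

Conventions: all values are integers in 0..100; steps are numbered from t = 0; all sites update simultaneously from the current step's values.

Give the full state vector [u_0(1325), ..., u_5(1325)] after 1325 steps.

Answer: [75, 75, 75, 75, 75, 75]
Key observation: The state at step 6, [10, 10, 10, 10, 10, 10], reappears at step 9: the system is in a cycle of period 3 from step 6 on.  Therefore the state at step 1325 equals the state at step 6 + ((1325 - 6) mod 3) = 8, which is [75, 75, 75, 75, 75, 75].

Derivation:
t=0: [38, 9, 18, 91, 54, 61]
t=1: [44, 23, 38, 25, 30, 30]
t=2: [81, 66, 78, 69, 73, 73]
t=3: [10, 9, 9, 9, 9, 9]
t=4: [30, 30, 30, 30, 30, 30]
t=5: [71, 71, 71, 71, 71, 71]
t=6: [10, 10, 10, 10, 10, 10]
t=7: [32, 32, 32, 32, 32, 32]
t=8: [75, 75, 75, 75, 75, 75]
t=9: [10, 10, 10, 10, 10, 10]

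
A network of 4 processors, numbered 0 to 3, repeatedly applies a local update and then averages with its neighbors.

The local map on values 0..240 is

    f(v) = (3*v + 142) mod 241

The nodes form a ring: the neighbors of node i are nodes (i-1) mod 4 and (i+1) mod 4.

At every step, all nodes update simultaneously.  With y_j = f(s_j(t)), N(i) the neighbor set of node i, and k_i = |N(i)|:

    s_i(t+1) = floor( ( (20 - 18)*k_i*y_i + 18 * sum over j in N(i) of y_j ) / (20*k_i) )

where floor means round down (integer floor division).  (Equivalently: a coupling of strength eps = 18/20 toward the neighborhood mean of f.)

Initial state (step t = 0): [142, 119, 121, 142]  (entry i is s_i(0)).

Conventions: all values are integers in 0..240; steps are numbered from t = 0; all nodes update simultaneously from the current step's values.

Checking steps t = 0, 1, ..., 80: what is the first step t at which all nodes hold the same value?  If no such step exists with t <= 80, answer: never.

Simulating step by step:
t=0: [142, 119, 121, 142]  (not all equal)
t=1: [54, 50, 48, 57]  (not all equal)
t=2: [61, 53, 59, 55]  (not all equal)
t=3: [65, 78, 64, 79]  (not all equal)
t=4: [132, 98, 132, 98]  (not all equal)
t=5: [181, 69, 181, 69]  (not all equal)
t=6: [117, 193, 117, 193]  (not all equal)
t=7: [216, 33, 216, 33]  (not all equal)
t=8: [6, 60, 6, 60]  (not all equal)
t=9: [88, 152, 88, 152]  (not all equal)
t=10: [120, 160, 120, 160]  (not all equal)
t=11: [128, 32, 128, 32]  (not all equal)
t=12: [218, 63, 218, 63]  (not all equal)
t=13: [88, 74, 88, 74]  (not all equal)
t=14: [127, 160, 127, 160]  (not all equal)
t=15: [130, 50, 130, 50]  (not all equal)
t=16: [50, 50, 50, 50]  (all equal)

Answer: 16
Key observation: Synchronization is absorbing here: once all nodes are equal they stay equal, and step 16 is the first all-equal step.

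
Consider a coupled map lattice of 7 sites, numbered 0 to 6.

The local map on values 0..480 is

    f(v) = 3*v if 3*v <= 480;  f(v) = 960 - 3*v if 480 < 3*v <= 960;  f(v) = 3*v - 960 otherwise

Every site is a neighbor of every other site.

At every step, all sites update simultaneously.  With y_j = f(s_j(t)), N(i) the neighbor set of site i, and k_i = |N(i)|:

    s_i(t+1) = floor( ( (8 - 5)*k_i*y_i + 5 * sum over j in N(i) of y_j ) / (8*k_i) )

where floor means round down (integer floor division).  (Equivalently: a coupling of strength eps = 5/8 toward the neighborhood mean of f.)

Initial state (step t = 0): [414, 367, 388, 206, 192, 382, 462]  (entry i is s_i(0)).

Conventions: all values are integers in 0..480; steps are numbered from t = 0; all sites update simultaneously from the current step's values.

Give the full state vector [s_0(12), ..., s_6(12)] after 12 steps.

Simulating step by step:
t=0: [414, 367, 388, 206, 192, 382, 462]
t=1: [281, 242, 259, 297, 308, 255, 320]
t=2: [118, 150, 136, 105, 96, 139, 86]
t=3: [355, 381, 369, 344, 337, 372, 329]
t=4: [105, 126, 117, 96, 91, 119, 84]
t=5: [315, 333, 325, 308, 304, 327, 298]
t=6: [29, 35, 29, 34, 38, 30, 42]
t=7: [97, 102, 97, 101, 104, 98, 108]
t=8: [299, 303, 299, 303, 305, 300, 308]
t=9: [55, 52, 55, 52, 50, 54, 48]
t=10: [159, 156, 159, 156, 155, 158, 153]
t=11: [471, 469, 471, 469, 468, 470, 466]
t=12: [448, 447, 448, 447, 446, 448, 444]

Answer: [448, 447, 448, 447, 446, 448, 444]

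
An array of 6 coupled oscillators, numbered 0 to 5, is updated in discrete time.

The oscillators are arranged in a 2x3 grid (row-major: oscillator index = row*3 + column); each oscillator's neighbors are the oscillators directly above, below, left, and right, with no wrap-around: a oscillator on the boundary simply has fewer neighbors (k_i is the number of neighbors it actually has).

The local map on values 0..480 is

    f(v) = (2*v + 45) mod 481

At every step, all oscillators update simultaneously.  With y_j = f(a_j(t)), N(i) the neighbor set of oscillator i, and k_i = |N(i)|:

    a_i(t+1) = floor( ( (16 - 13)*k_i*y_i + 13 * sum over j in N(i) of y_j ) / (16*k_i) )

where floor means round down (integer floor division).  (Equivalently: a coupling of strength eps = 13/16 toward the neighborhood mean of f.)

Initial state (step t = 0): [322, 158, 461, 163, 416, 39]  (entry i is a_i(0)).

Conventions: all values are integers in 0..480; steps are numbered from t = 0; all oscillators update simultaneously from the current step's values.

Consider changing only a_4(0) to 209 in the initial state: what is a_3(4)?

Answer: a_3(4) = 277
Key observation: This trace re-runs the system from the modified initial state.

Derivation:
t=0: [322, 158, 461, 163, 209, 39]
t=1: [336, 250, 197, 342, 318, 213]
t=2: [171, 248, 299, 223, 249, 347]
t=3: [101, 176, 159, 184, 100, 139]
t=4: [375, 306, 360, 277, 352, 307]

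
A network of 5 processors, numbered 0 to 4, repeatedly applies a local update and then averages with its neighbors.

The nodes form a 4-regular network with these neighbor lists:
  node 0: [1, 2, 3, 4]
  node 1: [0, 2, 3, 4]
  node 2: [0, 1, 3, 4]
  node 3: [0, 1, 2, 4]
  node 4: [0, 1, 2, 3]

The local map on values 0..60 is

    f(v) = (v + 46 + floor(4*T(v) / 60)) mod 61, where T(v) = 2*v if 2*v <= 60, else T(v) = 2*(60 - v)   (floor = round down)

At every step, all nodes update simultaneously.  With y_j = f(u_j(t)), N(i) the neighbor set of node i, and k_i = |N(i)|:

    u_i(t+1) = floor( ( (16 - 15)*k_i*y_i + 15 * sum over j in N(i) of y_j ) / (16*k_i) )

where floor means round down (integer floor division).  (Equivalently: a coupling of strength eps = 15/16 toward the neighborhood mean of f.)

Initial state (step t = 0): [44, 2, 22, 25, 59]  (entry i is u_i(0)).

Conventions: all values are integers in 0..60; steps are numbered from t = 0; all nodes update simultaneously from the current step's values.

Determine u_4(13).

Answer: u_4(13) = 49

Derivation:
t=0: [44, 2, 22, 25, 59]
t=1: [28, 25, 32, 31, 26]
t=2: [16, 16, 15, 15, 16]
t=3: [2, 2, 2, 2, 2]
t=4: [48, 48, 48, 48, 48]
t=5: [34, 34, 34, 34, 34]
t=6: [22, 22, 22, 22, 22]
t=7: [9, 9, 9, 9, 9]
t=8: [56, 56, 56, 56, 56]
t=9: [41, 41, 41, 41, 41]
t=10: [28, 28, 28, 28, 28]
t=11: [16, 16, 16, 16, 16]
t=12: [3, 3, 3, 3, 3]
t=13: [49, 49, 49, 49, 49]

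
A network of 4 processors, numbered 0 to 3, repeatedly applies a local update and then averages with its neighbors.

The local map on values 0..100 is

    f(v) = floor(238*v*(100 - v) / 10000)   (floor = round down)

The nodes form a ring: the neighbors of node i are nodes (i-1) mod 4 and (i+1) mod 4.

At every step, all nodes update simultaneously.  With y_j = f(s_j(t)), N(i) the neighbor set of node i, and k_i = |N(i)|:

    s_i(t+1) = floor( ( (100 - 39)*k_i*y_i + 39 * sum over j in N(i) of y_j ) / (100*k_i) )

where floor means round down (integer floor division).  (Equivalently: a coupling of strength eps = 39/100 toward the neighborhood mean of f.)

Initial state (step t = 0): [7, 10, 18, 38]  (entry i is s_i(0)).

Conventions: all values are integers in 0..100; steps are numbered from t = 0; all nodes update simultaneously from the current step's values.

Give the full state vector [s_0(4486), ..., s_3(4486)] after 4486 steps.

Simulating step by step:
t=0: [7, 10, 18, 38]
t=1: [24, 22, 36, 43]
t=2: [45, 43, 52, 54]
t=3: [58, 58, 58, 58]
t=4: [57, 57, 57, 57]
t=5: [58, 58, 58, 58]

Answer: [57, 57, 57, 57]
Key observation: The state at step 3, [58, 58, 58, 58], reappears at step 5: the system is in a cycle of period 2 from step 3 on.  Therefore the state at step 4486 equals the state at step 3 + ((4486 - 3) mod 2) = 4, which is [57, 57, 57, 57].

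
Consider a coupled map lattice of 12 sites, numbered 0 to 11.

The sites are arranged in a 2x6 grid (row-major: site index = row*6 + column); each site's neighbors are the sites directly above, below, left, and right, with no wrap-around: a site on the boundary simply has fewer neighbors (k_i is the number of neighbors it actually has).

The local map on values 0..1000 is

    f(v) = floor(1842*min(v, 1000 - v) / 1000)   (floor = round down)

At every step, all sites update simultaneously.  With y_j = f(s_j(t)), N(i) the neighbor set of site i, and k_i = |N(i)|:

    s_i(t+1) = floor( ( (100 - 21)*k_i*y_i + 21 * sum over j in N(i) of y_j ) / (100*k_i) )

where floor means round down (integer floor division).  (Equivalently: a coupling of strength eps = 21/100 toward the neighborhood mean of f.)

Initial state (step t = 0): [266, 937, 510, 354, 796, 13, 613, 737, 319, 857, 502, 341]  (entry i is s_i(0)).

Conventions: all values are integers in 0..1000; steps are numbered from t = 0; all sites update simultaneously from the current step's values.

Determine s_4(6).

Simulating step by step:
t=0: [266, 937, 510, 354, 796, 13, 613, 737, 319, 857, 502, 341]
t=1: [473, 222, 807, 622, 407, 123, 664, 481, 579, 358, 813, 594]
t=2: [795, 470, 411, 673, 680, 335, 672, 826, 745, 647, 422, 649]
t=3: [452, 785, 733, 615, 605, 617, 550, 388, 491, 642, 745, 656]
t=4: [785, 455, 528, 691, 706, 699, 816, 713, 844, 666, 511, 623]
t=5: [436, 787, 805, 591, 569, 567, 364, 519, 367, 608, 840, 700]
t=6: [745, 453, 411, 726, 755, 770, 706, 821, 671, 690, 376, 550]

Answer: s_4(6) = 755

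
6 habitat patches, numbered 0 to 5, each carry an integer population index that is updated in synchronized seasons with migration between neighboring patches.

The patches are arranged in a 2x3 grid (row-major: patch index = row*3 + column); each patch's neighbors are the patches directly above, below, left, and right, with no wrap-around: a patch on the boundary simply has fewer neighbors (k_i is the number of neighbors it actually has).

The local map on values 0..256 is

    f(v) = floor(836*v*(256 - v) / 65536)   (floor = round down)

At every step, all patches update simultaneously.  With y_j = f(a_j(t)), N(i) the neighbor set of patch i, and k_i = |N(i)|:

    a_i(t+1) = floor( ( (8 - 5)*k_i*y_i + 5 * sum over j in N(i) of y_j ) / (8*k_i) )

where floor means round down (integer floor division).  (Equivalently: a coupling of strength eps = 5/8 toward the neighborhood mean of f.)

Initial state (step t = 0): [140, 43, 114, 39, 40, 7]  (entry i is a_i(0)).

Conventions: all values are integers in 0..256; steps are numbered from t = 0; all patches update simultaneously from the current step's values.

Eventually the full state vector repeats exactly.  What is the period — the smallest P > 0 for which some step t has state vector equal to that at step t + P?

Answer: 2
Key observation: The state at step 6, [208, 208, 208, 208, 208, 208], reappears at step 8 — and no state repeats earlier — so the cycle the system enters has period 2.

Derivation:
t=0: [140, 43, 114, 39, 40, 7]
t=1: [147, 152, 120, 139, 92, 107]
t=2: [204, 201, 204, 201, 199, 201]
t=3: [138, 139, 138, 140, 142, 140]
t=4: [207, 206, 207, 206, 206, 206]
t=5: [130, 130, 130, 130, 131, 130]
t=6: [208, 208, 208, 208, 208, 208]
t=7: [127, 127, 127, 127, 127, 127]
t=8: [208, 208, 208, 208, 208, 208]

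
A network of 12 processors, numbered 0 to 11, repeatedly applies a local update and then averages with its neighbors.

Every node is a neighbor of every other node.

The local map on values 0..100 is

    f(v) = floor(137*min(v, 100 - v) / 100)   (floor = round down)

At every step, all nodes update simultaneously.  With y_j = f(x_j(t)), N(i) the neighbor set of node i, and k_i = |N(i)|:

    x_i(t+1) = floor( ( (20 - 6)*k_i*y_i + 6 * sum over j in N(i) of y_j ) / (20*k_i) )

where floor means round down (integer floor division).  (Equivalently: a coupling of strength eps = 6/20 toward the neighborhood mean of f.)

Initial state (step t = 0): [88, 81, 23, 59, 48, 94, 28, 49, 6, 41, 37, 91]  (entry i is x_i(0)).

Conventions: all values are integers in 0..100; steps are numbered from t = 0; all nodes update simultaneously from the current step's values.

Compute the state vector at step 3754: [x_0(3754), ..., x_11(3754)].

Answer: [67, 67, 67, 67, 67, 67, 67, 67, 67, 67, 67, 67]
Key observation: The state at step 15, [49, 49, 49, 49, 49, 49, 49, 49, 49, 49, 49, 49], reappears at step 21: the system is in a cycle of period 6 from step 15 on.  Therefore the state at step 3754 equals the state at step 15 + ((3754 - 15) mod 6) = 16, which is [67, 67, 67, 67, 67, 67, 67, 67, 67, 67, 67, 67].

Derivation:
t=0: [88, 81, 23, 59, 48, 94, 28, 49, 6, 41, 37, 91]
t=1: [22, 29, 32, 49, 55, 17, 37, 56, 17, 49, 45, 19]
t=2: [35, 41, 43, 60, 56, 30, 48, 55, 30, 60, 56, 32]
t=3: [49, 55, 56, 53, 57, 45, 61, 58, 45, 53, 57, 46]
t=4: [64, 60, 60, 62, 58, 60, 55, 58, 60, 62, 58, 62]
t=5: [50, 54, 54, 52, 56, 54, 58, 56, 54, 52, 56, 52]
t=6: [66, 62, 62, 64, 60, 62, 58, 60, 62, 64, 60, 64]
t=7: [47, 51, 51, 49, 53, 51, 55, 53, 51, 49, 53, 49]
t=8: [64, 66, 66, 66, 64, 66, 62, 64, 66, 66, 64, 66]
t=9: [48, 46, 46, 46, 48, 46, 50, 48, 46, 46, 48, 46]
t=10: [64, 63, 63, 63, 64, 63, 66, 64, 63, 63, 64, 63]
t=11: [49, 49, 49, 49, 49, 49, 47, 49, 49, 49, 49, 49]
t=12: [66, 66, 66, 66, 66, 66, 64, 66, 66, 66, 66, 66]
t=13: [46, 46, 46, 46, 46, 46, 48, 46, 46, 46, 46, 46]
t=14: [63, 63, 63, 63, 63, 63, 64, 63, 63, 63, 63, 63]
t=15: [49, 49, 49, 49, 49, 49, 49, 49, 49, 49, 49, 49]
t=16: [67, 67, 67, 67, 67, 67, 67, 67, 67, 67, 67, 67]
t=17: [45, 45, 45, 45, 45, 45, 45, 45, 45, 45, 45, 45]
t=18: [61, 61, 61, 61, 61, 61, 61, 61, 61, 61, 61, 61]
t=19: [53, 53, 53, 53, 53, 53, 53, 53, 53, 53, 53, 53]
t=20: [64, 64, 64, 64, 64, 64, 64, 64, 64, 64, 64, 64]
t=21: [49, 49, 49, 49, 49, 49, 49, 49, 49, 49, 49, 49]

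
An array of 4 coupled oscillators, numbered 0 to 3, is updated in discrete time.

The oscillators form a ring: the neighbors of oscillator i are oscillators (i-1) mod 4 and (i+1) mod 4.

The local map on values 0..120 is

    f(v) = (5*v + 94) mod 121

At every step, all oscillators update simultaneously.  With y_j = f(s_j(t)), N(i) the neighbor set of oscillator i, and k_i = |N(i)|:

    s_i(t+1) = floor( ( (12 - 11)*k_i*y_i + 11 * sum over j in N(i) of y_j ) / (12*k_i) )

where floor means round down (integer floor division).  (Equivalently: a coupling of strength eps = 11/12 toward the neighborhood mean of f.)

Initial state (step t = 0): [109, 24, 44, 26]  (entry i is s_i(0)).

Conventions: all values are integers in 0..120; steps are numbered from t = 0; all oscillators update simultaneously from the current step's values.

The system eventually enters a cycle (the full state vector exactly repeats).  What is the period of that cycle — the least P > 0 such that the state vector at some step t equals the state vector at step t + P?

Answer: 5
Key observation: The state at step 15, [59, 59, 59, 59], reappears at step 20 — and no state repeats earlier — so the cycle the system enters has period 5.

Derivation:
t=0: [109, 24, 44, 26]
t=1: [92, 56, 95, 57]
t=2: [18, 71, 19, 72]
t=3: [86, 67, 86, 67]
t=4: [63, 42, 63, 42]
t=5: [60, 47, 60, 47]
t=6: [82, 35, 82, 35]
t=7: [26, 20, 26, 20]
t=8: [75, 100, 75, 100]
t=9: [109, 106, 109, 106]
t=10: [20, 32, 20, 32]
t=11: [17, 67, 17, 67]
t=12: [65, 58, 65, 58]
t=13: [23, 53, 23, 53]
t=14: [114, 90, 114, 90]
t=15: [59, 59, 59, 59]
t=16: [26, 26, 26, 26]
t=17: [103, 103, 103, 103]
t=18: [4, 4, 4, 4]
t=19: [114, 114, 114, 114]
t=20: [59, 59, 59, 59]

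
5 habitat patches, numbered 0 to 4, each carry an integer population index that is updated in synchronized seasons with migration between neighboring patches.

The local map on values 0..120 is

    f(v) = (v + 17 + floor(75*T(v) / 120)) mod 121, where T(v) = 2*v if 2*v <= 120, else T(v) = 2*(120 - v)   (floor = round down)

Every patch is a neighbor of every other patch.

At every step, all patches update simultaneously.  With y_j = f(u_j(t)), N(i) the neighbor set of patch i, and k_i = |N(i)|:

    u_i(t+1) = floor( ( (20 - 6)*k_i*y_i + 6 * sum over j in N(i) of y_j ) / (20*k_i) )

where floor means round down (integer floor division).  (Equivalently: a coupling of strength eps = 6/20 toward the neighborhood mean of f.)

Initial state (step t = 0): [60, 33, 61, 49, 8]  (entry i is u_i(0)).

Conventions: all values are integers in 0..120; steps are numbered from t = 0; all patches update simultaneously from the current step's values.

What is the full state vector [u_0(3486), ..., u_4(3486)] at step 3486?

Simulating step by step:
t=0: [60, 33, 61, 49, 8]
t=1: [33, 71, 33, 18, 36]
t=2: [84, 44, 84, 63, 88]
t=3: [32, 89, 32, 35, 31]
t=4: [84, 43, 84, 88, 82]
t=5: [31, 86, 31, 30, 31]
t=6: [81, 42, 81, 79, 81]
t=7: [31, 85, 31, 32, 31]
t=8: [81, 42, 81, 83, 81]
t=9: [31, 85, 31, 31, 31]
t=10: [81, 42, 81, 81, 81]
t=11: [31, 85, 31, 31, 31]

Answer: [81, 42, 81, 81, 81]
Key observation: The state at step 9, [31, 85, 31, 31, 31], reappears at step 11: the system is in a cycle of period 2 from step 9 on.  Therefore the state at step 3486 equals the state at step 9 + ((3486 - 9) mod 2) = 10, which is [81, 42, 81, 81, 81].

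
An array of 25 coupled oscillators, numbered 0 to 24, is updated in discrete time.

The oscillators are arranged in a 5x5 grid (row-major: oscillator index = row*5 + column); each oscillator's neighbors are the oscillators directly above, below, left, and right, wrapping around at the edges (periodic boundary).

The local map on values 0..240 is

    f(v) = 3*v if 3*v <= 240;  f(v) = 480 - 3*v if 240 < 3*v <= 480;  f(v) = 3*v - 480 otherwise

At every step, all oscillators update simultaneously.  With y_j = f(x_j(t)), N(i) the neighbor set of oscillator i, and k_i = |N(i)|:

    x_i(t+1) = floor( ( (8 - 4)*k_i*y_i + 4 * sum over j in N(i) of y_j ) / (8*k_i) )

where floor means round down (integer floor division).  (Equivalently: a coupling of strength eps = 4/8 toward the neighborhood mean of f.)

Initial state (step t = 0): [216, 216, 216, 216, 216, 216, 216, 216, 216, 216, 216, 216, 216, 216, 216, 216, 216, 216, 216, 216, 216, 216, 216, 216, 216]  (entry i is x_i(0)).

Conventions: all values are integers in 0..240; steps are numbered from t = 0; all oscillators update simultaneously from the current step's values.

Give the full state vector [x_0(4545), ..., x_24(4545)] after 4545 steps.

Simulating step by step:
t=0: [216, 216, 216, 216, 216, 216, 216, 216, 216, 216, 216, 216, 216, 216, 216, 216, 216, 216, 216, 216, 216, 216, 216, 216, 216]
t=1: [168, 168, 168, 168, 168, 168, 168, 168, 168, 168, 168, 168, 168, 168, 168, 168, 168, 168, 168, 168, 168, 168, 168, 168, 168]
t=2: [24, 24, 24, 24, 24, 24, 24, 24, 24, 24, 24, 24, 24, 24, 24, 24, 24, 24, 24, 24, 24, 24, 24, 24, 24]
t=3: [72, 72, 72, 72, 72, 72, 72, 72, 72, 72, 72, 72, 72, 72, 72, 72, 72, 72, 72, 72, 72, 72, 72, 72, 72]
t=4: [216, 216, 216, 216, 216, 216, 216, 216, 216, 216, 216, 216, 216, 216, 216, 216, 216, 216, 216, 216, 216, 216, 216, 216, 216]

Answer: [168, 168, 168, 168, 168, 168, 168, 168, 168, 168, 168, 168, 168, 168, 168, 168, 168, 168, 168, 168, 168, 168, 168, 168, 168]
Key observation: The state at step 0, [216, 216, 216, 216, 216, 216, 216, 216, 216, 216, 216, 216, 216, 216, 216, 216, 216, 216, 216, 216, 216, 216, 216, 216, 216], reappears at step 4: the system is in a cycle of period 4 from step 0 on.  Therefore the state at step 4545 equals the state at step 0 + ((4545 - 0) mod 4) = 1, which is [168, 168, 168, 168, 168, 168, 168, 168, 168, 168, 168, 168, 168, 168, 168, 168, 168, 168, 168, 168, 168, 168, 168, 168, 168].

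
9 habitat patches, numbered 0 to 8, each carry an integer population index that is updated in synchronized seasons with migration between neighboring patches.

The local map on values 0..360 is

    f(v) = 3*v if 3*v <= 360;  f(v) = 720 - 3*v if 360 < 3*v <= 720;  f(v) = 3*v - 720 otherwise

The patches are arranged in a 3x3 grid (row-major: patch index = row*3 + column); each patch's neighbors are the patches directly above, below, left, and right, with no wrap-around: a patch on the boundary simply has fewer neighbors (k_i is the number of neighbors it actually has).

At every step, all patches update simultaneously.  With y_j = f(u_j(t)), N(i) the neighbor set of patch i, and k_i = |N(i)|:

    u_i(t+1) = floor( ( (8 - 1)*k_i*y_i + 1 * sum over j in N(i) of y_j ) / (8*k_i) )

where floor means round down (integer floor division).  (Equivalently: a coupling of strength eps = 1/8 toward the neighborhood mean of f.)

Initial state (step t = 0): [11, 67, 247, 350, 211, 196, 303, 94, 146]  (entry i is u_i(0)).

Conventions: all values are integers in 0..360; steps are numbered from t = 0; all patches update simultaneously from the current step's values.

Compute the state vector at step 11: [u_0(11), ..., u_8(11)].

Simulating step by step:
t=0: [11, 67, 247, 350, 211, 196, 303, 94, 146]
t=1: [62, 181, 39, 301, 105, 131, 203, 270, 272]
t=2: [185, 180, 133, 185, 299, 308, 114, 100, 110]
t=3: [165, 185, 304, 172, 181, 213, 328, 297, 320]
t=4: [219, 169, 183, 206, 174, 96, 254, 178, 225]
t=5: [74, 204, 180, 101, 197, 269, 54, 174, 69]
t=6: [219, 116, 169, 286, 134, 97, 173, 194, 198]
t=7: [85, 329, 226, 145, 306, 282, 193, 147, 137]
t=8: [257, 254, 61, 274, 203, 133, 158, 271, 295]
t=9: [53, 51, 182, 106, 114, 300, 227, 103, 170]
t=10: [168, 162, 173, 300, 329, 187, 73, 295, 214]
t=11: [214, 233, 200, 186, 256, 161, 213, 167, 88]

Answer: [214, 233, 200, 186, 256, 161, 213, 167, 88]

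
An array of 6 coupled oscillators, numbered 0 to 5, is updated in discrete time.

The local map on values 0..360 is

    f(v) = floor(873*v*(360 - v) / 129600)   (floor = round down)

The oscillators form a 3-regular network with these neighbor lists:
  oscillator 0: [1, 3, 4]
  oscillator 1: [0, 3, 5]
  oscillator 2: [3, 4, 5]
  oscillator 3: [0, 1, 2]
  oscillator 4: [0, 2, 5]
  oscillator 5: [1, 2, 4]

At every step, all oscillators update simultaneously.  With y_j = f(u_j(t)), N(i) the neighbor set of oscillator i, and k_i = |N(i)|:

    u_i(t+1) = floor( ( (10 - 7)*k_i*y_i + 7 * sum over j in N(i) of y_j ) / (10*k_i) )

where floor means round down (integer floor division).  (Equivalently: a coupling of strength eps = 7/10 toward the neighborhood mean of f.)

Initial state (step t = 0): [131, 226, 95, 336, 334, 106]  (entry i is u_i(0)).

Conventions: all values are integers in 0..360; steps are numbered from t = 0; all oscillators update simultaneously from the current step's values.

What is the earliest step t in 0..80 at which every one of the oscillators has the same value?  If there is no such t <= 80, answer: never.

Simulating step by step:
t=0: [131, 226, 95, 336, 334, 106]  (not all equal)
t=1: [134, 162, 119, 150, 146, 154]  (not all equal)
t=2: [209, 211, 206, 206, 205, 208]  (not all equal)
t=3: [212, 211, 213, 212, 212, 212]  (not all equal)
t=4: [211, 211, 210, 210, 210, 210]  (not all equal)
t=5: [211, 211, 212, 211, 211, 211]  (not all equal)
t=6: [211, 211, 211, 211, 211, 211]  (all equal)

Answer: 6
Key observation: Synchronization is absorbing here: once all oscillators are equal they stay equal, and step 6 is the first all-equal step.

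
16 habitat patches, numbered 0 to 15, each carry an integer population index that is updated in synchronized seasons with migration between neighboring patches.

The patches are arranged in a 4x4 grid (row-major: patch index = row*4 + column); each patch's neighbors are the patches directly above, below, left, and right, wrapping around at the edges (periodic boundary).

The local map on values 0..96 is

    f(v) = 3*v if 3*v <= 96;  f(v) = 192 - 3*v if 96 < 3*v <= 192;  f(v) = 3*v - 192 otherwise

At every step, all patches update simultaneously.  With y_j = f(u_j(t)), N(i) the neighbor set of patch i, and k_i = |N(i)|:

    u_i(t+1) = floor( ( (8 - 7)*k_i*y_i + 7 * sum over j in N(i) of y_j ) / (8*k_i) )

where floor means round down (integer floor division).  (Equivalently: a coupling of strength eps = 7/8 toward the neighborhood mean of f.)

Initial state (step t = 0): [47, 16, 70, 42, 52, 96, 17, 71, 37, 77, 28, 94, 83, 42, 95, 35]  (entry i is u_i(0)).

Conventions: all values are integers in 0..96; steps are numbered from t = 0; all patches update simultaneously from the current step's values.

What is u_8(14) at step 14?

Answer: u_8(14) = 35

Derivation:
t=0: [47, 16, 70, 42, 52, 96, 17, 71, 37, 77, 28, 94, 83, 42, 95, 35]
t=1: [51, 56, 58, 46, 58, 50, 54, 55, 58, 76, 70, 70, 69, 60, 67, 77]
t=2: [29, 27, 27, 33, 29, 28, 26, 29, 21, 24, 22, 24, 25, 19, 20, 25]
t=3: [84, 77, 78, 83, 81, 80, 79, 83, 74, 68, 69, 72, 71, 70, 68, 75]
t=4: [44, 41, 38, 49, 49, 38, 41, 45, 27, 25, 22, 32, 33, 20, 25, 29]
t=5: [62, 69, 66, 67, 66, 66, 69, 62, 77, 71, 77, 75, 74, 75, 73, 78]
t=6: [13, 13, 15, 14, 13, 13, 14, 14, 24, 28, 25, 31, 30, 24, 29, 26]
t=7: [50, 47, 51, 49, 46, 49, 49, 52, 75, 66, 76, 70, 68, 74, 69, 78]
t=8: [40, 40, 39, 40, 40, 39, 39, 39, 23, 32, 22, 34, 33, 22, 34, 24]
t=9: [76, 72, 76, 73, 72, 78, 73, 76, 85, 72, 85, 72, 72, 85, 72, 84]
t=10: [26, 41, 26, 40, 41, 26, 42, 26, 28, 53, 29, 51, 51, 28, 51, 29]
t=11: [64, 78, 63, 79, 78, 61, 78, 63, 49, 76, 49, 78, 77, 49, 78, 52]
t=12: [36, 17, 37, 14, 17, 36, 18, 37, 40, 36, 41, 33, 32, 40, 33, 41]
t=13: [63, 76, 62, 74, 76, 63, 75, 62, 79, 75, 79, 75, 76, 79, 75, 79]
t=14: [30, 16, 29, 16, 16, 30, 17, 29, 35, 34, 34, 34, 34, 35, 34, 34]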